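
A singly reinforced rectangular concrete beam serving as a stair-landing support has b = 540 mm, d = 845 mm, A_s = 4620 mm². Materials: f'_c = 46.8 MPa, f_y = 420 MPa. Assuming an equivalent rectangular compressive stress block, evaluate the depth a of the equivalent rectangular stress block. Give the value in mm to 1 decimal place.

T = A_s f_y = 4620 × 420 = 1940400 N = 1940.4 kN.
Setting C = 0.85 f'_c a b equal to T: a = 1940400/(0.85 × 46.8 × 540) = 90.3 mm.

a ≈ 90.3 mm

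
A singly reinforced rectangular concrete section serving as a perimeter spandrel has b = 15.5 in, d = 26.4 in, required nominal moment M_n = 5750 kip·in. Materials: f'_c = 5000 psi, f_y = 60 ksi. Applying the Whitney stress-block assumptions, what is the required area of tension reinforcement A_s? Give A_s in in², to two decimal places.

From M_n = 0.85 f'_c a b (d − a/2):
a = d − √(d² − 2M_n/(0.85 f'_c b)) = 26.4 − √(26.4² − 2 × 5750/(0.85 × 5 × 15.5)) = 3.544 in.
A_s = 0.85 f'_c a b / f_y = 0.85 × 5 × 3.544 × 15.5 / 60 = 3.891 in².

A_s ≈ 3.89 in²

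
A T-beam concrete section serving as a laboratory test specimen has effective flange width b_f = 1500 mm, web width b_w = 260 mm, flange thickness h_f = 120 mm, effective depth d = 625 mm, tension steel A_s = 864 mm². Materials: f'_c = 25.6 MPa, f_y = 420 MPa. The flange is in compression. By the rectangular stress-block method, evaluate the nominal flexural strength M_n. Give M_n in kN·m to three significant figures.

M_n ≈ 225 kN·m

Tension: T = A_s f_y = 864 × 420 = 362880 N.
Try a within the flange: a = T/(0.85 f'_c b_f) = 362880/(0.85 × 25.6 × 1500) = 11.12 mm.
Since a = 11.12 ≤ h_f = 120 mm, the stress block lies entirely in the flange; analyse as a rectangular beam of width b_f.
M_n = T(d − a/2) = 362880 × (625 − 5.56) = 224.78 × 10⁶ N·mm.
M_n = 224.78 kN·m.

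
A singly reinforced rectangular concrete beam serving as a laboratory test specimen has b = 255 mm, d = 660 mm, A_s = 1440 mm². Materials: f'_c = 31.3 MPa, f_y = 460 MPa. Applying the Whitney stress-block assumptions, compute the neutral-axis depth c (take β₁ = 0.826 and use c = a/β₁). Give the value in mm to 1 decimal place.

c ≈ 118.2 mm

T = A_s f_y = 1440 × 460 = 662400 N = 662.4 kN.
Setting C = 0.85 f'_c a b equal to T: a = 662400/(0.85 × 31.3 × 255) = 97.638 mm.
With β₁ = 0.826, c = a/β₁ = 97.638/0.826 = 118.2 mm.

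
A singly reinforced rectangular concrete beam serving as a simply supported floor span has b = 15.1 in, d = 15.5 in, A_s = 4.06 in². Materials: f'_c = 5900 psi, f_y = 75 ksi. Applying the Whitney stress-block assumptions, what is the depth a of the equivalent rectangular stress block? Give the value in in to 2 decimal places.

T = A_s f_y = 4.06 × 75 = 304.5 kips.
a = T/(0.85 f'_c b) = 304.5/(0.85 × 5.9 × 15.1) = 4.02 in.

a ≈ 4.02 in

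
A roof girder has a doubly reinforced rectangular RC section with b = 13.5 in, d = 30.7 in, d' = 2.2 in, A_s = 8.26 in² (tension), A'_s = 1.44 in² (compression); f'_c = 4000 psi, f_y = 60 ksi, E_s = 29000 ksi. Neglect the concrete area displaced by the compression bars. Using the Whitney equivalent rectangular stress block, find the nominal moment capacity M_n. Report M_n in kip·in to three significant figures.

M_n ≈ 13200 kip·in

Assume both steels yield.
a = (A_s − A'_s) f_y/(0.85 f'_c b) = (8.26 − 1.44) × 60/(0.85 × 4 × 13.5) = 8.915 in.
c = a/β₁ = 8.915/0.85 = 10.488 in; ε'_s = 0.003(c − d')/c = 0.0024 ≥ ε_y = 0.0021, so the compression steel yields.
M_n = (A_s − A'_s) f_y (d − a/2) + A'_s f_y (d − d') = 409.2 × (30.7 − 4.4575) + 86.4 × (30.7 − 2.2) = 10738.4 + 2462.4 = 13200.8 kip·in.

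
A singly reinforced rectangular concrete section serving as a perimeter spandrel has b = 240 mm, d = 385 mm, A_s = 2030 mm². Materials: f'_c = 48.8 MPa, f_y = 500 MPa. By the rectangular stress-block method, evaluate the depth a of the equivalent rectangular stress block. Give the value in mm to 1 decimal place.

T = A_s f_y = 2030 × 500 = 1015000 N = 1015 kN.
Setting C = 0.85 f'_c a b equal to T: a = 1015000/(0.85 × 48.8 × 240) = 102.0 mm.

a ≈ 102.0 mm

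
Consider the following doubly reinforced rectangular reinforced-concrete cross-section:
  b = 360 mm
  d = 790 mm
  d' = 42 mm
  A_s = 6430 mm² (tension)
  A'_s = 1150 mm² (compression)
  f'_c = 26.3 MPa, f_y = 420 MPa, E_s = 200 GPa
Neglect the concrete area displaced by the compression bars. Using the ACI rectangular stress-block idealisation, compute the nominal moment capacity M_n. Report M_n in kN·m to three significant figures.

Assume both tension and compression steel yield.
Net tension couple steel: A_s − A'_s = 5280 mm².
a = (A_s − A'_s) f_y / (0.85 f'_c b) = 2217600/(0.85 × 26.3 × 360) = 275.55 mm.
c = a/β₁ = 275.55/0.85 = 324.18 mm; ε'_s = 0.003(c − d')/c = 0.0026 ≥ f_y/E_s = 0.0021, so compression steel does yield.
M_n = (A_s − A'_s) f_y (d − a/2) + A'_s f_y (d − d') = [2217600 × (790 − 137.775) + 483000 × (790 − 42)] × 10⁻⁶ = 1446.37 + 361.28 = 1807.65 kN·m.

M_n ≈ 1810 kN·m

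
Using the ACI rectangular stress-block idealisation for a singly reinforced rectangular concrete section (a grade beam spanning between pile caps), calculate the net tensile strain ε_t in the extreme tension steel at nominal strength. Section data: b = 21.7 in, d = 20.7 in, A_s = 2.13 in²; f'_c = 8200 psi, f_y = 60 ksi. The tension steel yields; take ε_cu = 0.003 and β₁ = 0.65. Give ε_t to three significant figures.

a = A_s f_y/(0.85 f'_c b) = 0.845 in.
β₁ = 0.65, so c = a/β₁ = 0.845/0.65 = 1.300 in.
From the linear strain diagram with ε_cu = 0.003: ε_t = 0.003 (d − c)/c = 0.003 × (20.7 − 1.300)/1.300 = 0.0448.
Since ε_t ≥ 0.005, the section is tension-controlled.

ε_t ≈ 0.0448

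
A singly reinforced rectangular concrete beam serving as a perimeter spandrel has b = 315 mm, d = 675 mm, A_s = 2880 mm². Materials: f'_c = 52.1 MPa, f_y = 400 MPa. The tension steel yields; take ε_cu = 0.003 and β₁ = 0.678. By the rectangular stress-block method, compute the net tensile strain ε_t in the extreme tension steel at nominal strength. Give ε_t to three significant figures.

a = A_s f_y/(0.85 f'_c b) = 82.58 mm.
β₁ = 0.678, so c = a/β₁ = 82.58/0.678 = 121.80 mm.
From the linear strain diagram with ε_cu = 0.003: ε_t = 0.003 (d − c)/c = 0.003 × (675 − 121.80)/121.80 = 0.0136.
Since ε_t ≥ 0.005, the section is tension-controlled.

ε_t ≈ 0.0136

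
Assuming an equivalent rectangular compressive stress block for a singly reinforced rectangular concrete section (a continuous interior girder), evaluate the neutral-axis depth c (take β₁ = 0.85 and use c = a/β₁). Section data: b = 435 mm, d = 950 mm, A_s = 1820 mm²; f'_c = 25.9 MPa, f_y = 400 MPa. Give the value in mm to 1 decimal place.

c ≈ 89.4 mm

T = A_s f_y = 1820 × 400 = 728000 N = 728 kN.
Setting C = 0.85 f'_c a b equal to T: a = 728000/(0.85 × 25.9 × 435) = 76.019 mm.
With β₁ = 0.85, c = a/β₁ = 76.019/0.85 = 89.4 mm.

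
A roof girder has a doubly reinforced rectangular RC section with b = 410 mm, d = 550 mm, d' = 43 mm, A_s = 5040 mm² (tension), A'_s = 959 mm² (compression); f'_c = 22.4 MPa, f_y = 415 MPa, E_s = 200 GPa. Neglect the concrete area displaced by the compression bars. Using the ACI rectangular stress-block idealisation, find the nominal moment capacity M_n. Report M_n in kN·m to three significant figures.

M_n ≈ 950 kN·m

Assume both tension and compression steel yield.
Net tension couple steel: A_s − A'_s = 4081 mm².
a = (A_s − A'_s) f_y / (0.85 f'_c b) = 1693615/(0.85 × 22.4 × 410) = 216.95 mm.
c = a/β₁ = 216.95/0.85 = 255.24 mm; ε'_s = 0.003(c − d')/c = 0.0025 ≥ f_y/E_s = 0.0021, so compression steel does yield.
M_n = (A_s − A'_s) f_y (d − a/2) + A'_s f_y (d − d') = [1693615 × (550 − 108.475) + 397985 × (550 − 43)] × 10⁻⁶ = 747.77 + 201.78 = 949.55 kN·m.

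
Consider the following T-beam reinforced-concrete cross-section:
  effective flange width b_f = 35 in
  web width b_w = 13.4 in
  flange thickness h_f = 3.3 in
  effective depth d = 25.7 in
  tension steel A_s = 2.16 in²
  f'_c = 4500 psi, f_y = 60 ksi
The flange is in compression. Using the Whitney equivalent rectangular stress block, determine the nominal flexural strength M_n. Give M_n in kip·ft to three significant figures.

Tension: T = A_s f_y = 2.16 × 60 = 129.6 kips.
Try a within the flange: a = T/(0.85 f'_c b_f) = 129.6/(0.85 × 4.5 × 35) = 0.968 in.
Since a = 0.968 ≤ h_f = 3.3 in, the stress block lies entirely in the flange; analyse as a rectangular beam of width b_f.
M_n = T(d − a/2) = 129.6 × (25.7 − 0.484) = 3268.0 kip·in.
M_n = 3268.0/12 = 272.33 kip·ft.

M_n ≈ 272 kip·ft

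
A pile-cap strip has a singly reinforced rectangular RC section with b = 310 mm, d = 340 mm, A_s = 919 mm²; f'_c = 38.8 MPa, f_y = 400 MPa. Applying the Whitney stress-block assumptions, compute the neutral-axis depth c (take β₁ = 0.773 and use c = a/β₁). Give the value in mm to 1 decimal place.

T = A_s f_y = 919 × 400 = 367600 N = 367.6 kN.
Setting C = 0.85 f'_c a b equal to T: a = 367600/(0.85 × 38.8 × 310) = 35.955 mm.
With β₁ = 0.773, c = a/β₁ = 35.955/0.773 = 46.5 mm.

c ≈ 46.5 mm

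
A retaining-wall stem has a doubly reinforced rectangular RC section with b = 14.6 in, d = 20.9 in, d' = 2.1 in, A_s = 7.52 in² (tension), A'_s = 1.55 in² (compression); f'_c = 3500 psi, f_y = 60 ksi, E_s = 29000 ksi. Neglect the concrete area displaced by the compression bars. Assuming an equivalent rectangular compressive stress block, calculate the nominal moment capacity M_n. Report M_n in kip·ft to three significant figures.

Assume both steels yield.
a = (A_s − A'_s) f_y/(0.85 f'_c b) = (7.52 − 1.55) × 60/(0.85 × 3.5 × 14.6) = 8.247 in.
c = a/β₁ = 8.247/0.85 = 9.702 in; ε'_s = 0.003(c − d')/c = 0.0024 ≥ ε_y = 0.0021, so the compression steel yields.
M_n = (A_s − A'_s) f_y (d − a/2) + A'_s f_y (d − d') = 358.2 × (20.9 − 4.1235) + 93 × (20.9 − 2.1) = 6009.3 + 1748.4 = 7757.7 kip·in = 7757.7/12 = 646.48 kip·ft.

M_n ≈ 646 kip·ft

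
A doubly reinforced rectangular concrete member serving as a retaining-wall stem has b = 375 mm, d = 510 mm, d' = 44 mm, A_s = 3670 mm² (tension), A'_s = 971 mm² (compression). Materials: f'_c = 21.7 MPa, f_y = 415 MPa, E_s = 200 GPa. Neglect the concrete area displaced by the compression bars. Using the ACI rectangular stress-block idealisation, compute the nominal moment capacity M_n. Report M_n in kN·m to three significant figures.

M_n ≈ 668 kN·m

Assume both tension and compression steel yield.
Net tension couple steel: A_s − A'_s = 2699 mm².
a = (A_s − A'_s) f_y / (0.85 f'_c b) = 1120085/(0.85 × 21.7 × 375) = 161.94 mm.
c = a/β₁ = 161.94/0.85 = 190.52 mm; ε'_s = 0.003(c − d')/c = 0.0023 ≥ f_y/E_s = 0.0021, so compression steel does yield.
M_n = (A_s − A'_s) f_y (d − a/2) + A'_s f_y (d − d') = [1120085 × (510 − 80.97) + 402965 × (510 − 44)] × 10⁻⁶ = 480.55 + 187.78 = 668.33 kN·m.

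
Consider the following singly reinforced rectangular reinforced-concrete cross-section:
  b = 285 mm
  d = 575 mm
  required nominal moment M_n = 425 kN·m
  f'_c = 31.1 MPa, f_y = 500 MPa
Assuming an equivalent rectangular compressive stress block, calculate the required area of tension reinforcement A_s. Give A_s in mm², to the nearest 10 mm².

A_s ≈ 1630 mm²

With M_n = 0.85 f'_c a b (d − a/2), solve the quadratic for a:
a = d − √(d² − 2M_n/(0.85 f'_c b)) = 575 − √(575² − 2 × 425×10⁶/(0.85 × 31.1 × 285)) = 108.31 mm.
A_s = 0.85 f'_c a b / f_y = 0.85 × 31.1 × 108.31 × 285 / 500 = 1632.0 mm².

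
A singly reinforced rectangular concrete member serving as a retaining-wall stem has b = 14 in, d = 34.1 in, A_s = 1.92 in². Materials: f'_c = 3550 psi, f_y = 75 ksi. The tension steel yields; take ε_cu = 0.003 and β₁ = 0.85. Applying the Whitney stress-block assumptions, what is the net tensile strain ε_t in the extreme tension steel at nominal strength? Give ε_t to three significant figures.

a = A_s f_y/(0.85 f'_c b) = 3.409 in.
β₁ = 0.85, so c = a/β₁ = 3.409/0.85 = 4.011 in.
From the linear strain diagram with ε_cu = 0.003: ε_t = 0.003 (d − c)/c = 0.003 × (34.1 − 4.011)/4.011 = 0.0225.
Since ε_t ≥ 0.005, the section is tension-controlled.

ε_t ≈ 0.0225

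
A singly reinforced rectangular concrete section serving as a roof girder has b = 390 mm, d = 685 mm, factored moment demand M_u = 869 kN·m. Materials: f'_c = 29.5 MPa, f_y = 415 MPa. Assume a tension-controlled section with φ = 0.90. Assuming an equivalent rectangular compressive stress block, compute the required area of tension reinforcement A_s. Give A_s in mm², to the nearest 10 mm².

M_n = M_u/φ = 869/0.90 = 965.556 kN·m.
With M_n = 0.85 f'_c a b (d − a/2), solve the quadratic for a:
a = d − √(d² − 2M_n/(0.85 f'_c b)) = 685 − √(685² − 2 × 965.556×10⁶/(0.85 × 29.5 × 390)) = 163.70 mm.
A_s = 0.85 f'_c a b / f_y = 0.85 × 29.5 × 163.70 × 390 / 415 = 3857.5 mm².

A_s ≈ 3860 mm²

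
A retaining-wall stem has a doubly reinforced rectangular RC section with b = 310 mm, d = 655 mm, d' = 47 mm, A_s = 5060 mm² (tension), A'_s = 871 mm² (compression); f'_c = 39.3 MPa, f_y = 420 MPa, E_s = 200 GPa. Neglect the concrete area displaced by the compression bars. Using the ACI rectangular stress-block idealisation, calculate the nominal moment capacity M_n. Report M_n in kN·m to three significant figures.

Assume both tension and compression steel yield.
Net tension couple steel: A_s − A'_s = 4189 mm².
a = (A_s − A'_s) f_y / (0.85 f'_c b) = 1759380/(0.85 × 39.3 × 310) = 169.90 mm.
c = a/β₁ = 169.90/0.769 = 220.94 mm; ε'_s = 0.003(c − d')/c = 0.0024 ≥ f_y/E_s = 0.0021, so compression steel does yield.
M_n = (A_s − A'_s) f_y (d − a/2) + A'_s f_y (d − d') = [1759380 × (655 − 84.95) + 365820 × (655 − 47)] × 10⁻⁶ = 1002.93 + 222.42 = 1225.35 kN·m.

M_n ≈ 1230 kN·m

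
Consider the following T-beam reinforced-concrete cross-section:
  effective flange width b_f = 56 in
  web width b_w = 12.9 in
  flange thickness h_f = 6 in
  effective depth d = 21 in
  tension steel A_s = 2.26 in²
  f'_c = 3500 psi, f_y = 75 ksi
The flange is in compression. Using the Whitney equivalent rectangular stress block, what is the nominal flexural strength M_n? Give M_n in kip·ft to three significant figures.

M_n ≈ 289 kip·ft

Tension: T = A_s f_y = 2.26 × 75 = 169.5 kips.
Try a within the flange: a = T/(0.85 f'_c b_f) = 169.5/(0.85 × 3.5 × 56) = 1.017 in.
Since a = 1.017 ≤ h_f = 6 in, the stress block lies entirely in the flange; analyse as a rectangular beam of width b_f.
M_n = T(d − a/2) = 169.5 × (21 − 0.5085) = 3473.3 kip·in.
M_n = 3473.3/12 = 289.44 kip·ft.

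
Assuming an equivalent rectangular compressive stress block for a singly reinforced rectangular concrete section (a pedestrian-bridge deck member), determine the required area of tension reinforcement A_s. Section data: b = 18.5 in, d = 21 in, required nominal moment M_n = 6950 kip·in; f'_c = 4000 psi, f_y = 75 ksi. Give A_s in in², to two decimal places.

A_s ≈ 5.17 in²

From M_n = 0.85 f'_c a b (d − a/2):
a = d − √(d² − 2M_n/(0.85 f'_c b)) = 21 − √(21² − 2 × 6950/(0.85 × 4 × 18.5)) = 6.167 in.
A_s = 0.85 f'_c a b / f_y = 0.85 × 4 × 6.167 × 18.5 / 75 = 5.172 in².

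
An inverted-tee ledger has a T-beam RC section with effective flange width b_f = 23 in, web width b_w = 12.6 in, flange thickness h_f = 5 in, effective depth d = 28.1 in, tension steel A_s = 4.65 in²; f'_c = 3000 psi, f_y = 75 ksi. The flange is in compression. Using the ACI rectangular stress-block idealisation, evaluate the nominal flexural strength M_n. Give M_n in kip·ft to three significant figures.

M_n ≈ 728 kip·ft

Tension: T = A_s f_y = 4.65 × 75 = 348.75 kips.
Try a within the flange: a = T/(0.85 f'_c b_f) = 348.75/(0.85 × 3 × 23) = 5.946 in.
a = 5.946 > h_f = 5 in: the block extends into the web. Split into flange-overhang and web parts.
C_f = 0.85 f'_c (b_f − b_w) h_f = 0.85 × 3 × (23 − 12.6) × 5 = 132.6 kips.
Remaining web compression depth: a_w = (T − C_f)/(0.85 f'_c b_w) = (348.75 − 132.6)/(0.85 × 3 × 12.6) = 6.727 in.
M_n = C_f(d − h_f/2) + (T − C_f)(d − a_w/2) = 132.6 × (28.1 − 2.5) + 216.15 × (28.1 − 3.3635) = 3394.6 + 5346.8 = 8741.4 kip·in.
M_n = 8741.4/12 = 728.45 kip·ft.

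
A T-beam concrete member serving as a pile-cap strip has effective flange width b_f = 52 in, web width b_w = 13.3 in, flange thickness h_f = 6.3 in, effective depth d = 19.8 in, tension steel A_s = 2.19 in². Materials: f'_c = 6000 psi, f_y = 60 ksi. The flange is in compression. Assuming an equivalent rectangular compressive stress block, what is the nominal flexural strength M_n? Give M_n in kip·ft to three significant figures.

M_n ≈ 214 kip·ft

Tension: T = A_s f_y = 2.19 × 60 = 131.4 kips.
Try a within the flange: a = T/(0.85 f'_c b_f) = 131.4/(0.85 × 6 × 52) = 0.495 in.
Since a = 0.495 ≤ h_f = 6.3 in, the stress block lies entirely in the flange; analyse as a rectangular beam of width b_f.
M_n = T(d − a/2) = 131.4 × (19.8 − 0.2475) = 2569.2 kip·in.
M_n = 2569.2/12 = 214.10 kip·ft.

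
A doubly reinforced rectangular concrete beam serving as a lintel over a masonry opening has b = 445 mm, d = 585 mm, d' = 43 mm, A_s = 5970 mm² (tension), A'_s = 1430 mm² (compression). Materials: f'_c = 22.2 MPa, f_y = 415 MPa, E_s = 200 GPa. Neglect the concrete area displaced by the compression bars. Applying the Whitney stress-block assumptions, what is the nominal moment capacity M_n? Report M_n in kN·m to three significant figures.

M_n ≈ 1210 kN·m

Assume both tension and compression steel yield.
Net tension couple steel: A_s − A'_s = 4540 mm².
a = (A_s − A'_s) f_y / (0.85 f'_c b) = 1884100/(0.85 × 22.2 × 445) = 224.37 mm.
c = a/β₁ = 224.37/0.85 = 263.96 mm; ε'_s = 0.003(c − d')/c = 0.0025 ≥ f_y/E_s = 0.0021, so compression steel does yield.
M_n = (A_s − A'_s) f_y (d − a/2) + A'_s f_y (d − d') = [1884100 × (585 − 112.185) + 593450 × (585 − 43)] × 10⁻⁶ = 890.83 + 321.65 = 1212.48 kN·m.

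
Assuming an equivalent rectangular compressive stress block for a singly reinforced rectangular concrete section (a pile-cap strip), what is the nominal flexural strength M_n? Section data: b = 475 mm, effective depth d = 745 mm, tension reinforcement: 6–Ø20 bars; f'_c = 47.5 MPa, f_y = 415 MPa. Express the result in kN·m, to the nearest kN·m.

A_s = 6 × 314 = 1884 mm².
T = A_s f_y = 1884 × 415 = 781860 N = 781.86 kN.
From C = T: a = T/(0.85 f'_c b) = 781860/(0.85 × 47.5 × 475) = 40.77 mm.
M_n = T(d − a/2) = 781.86 kN × (745 − 20.385) mm = 566.55 kN·m.

M_n ≈ 567 kN·m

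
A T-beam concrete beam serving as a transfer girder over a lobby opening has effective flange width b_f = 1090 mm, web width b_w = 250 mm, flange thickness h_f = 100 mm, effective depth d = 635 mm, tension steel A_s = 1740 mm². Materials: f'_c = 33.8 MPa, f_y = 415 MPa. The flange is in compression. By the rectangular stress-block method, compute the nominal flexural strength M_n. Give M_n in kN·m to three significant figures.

Tension: T = A_s f_y = 1740 × 415 = 722100 N.
Try a within the flange: a = T/(0.85 f'_c b_f) = 722100/(0.85 × 33.8 × 1090) = 23.06 mm.
Since a = 23.06 ≤ h_f = 100 mm, the stress block lies entirely in the flange; analyse as a rectangular beam of width b_f.
M_n = T(d − a/2) = 722100 × (635 − 11.53) = 450.21 × 10⁶ N·mm.
M_n = 450.21 kN·m.

M_n ≈ 450 kN·m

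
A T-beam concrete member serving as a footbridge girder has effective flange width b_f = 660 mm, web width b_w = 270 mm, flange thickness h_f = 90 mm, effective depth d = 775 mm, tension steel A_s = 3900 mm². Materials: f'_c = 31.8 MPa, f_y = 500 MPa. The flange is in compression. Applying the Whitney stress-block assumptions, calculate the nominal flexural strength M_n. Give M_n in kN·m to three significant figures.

Tension: T = A_s f_y = 3900 × 500 = 1950000 N.
Try a within the flange: a = T/(0.85 f'_c b_f) = 1950000/(0.85 × 31.8 × 660) = 109.31 mm.
a = 109.31 > h_f = 90 mm: the block extends into the web. Split into flange-overhang and web parts.
C_f = 0.85 f'_c (b_f − b_w) h_f = 0.85 × 31.8 × (660 − 270) × 90 = 948753 N.
Remaining web compression depth: a_w = (T − C_f)/(0.85 f'_c b_w) = (1950000 − 948753)/(0.85 × 31.8 × 270) = 137.19 mm.
M_n = C_f(d − h_f/2) + (T − C_f)(d − a_w/2) = 948753 × (775 − 45) + 1001247 × (775 − 68.595) = 692.59 + 707.29 = 1399.88 × 10⁶ N·mm.
M_n = 1399.88 kN·m.

M_n ≈ 1400 kN·m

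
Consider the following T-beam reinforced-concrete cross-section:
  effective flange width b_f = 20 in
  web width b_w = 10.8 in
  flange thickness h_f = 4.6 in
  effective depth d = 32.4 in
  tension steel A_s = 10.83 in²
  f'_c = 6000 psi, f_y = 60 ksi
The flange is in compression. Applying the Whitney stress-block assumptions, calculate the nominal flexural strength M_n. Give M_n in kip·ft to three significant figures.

M_n ≈ 1570 kip·ft

Tension: T = A_s f_y = 10.83 × 60 = 649.8 kips.
Try a within the flange: a = T/(0.85 f'_c b_f) = 649.8/(0.85 × 6 × 20) = 6.371 in.
a = 6.371 > h_f = 4.6 in: the block extends into the web. Split into flange-overhang and web parts.
C_f = 0.85 f'_c (b_f − b_w) h_f = 0.85 × 6 × (20 − 10.8) × 4.6 = 215.8 kips.
Remaining web compression depth: a_w = (T − C_f)/(0.85 f'_c b_w) = (649.8 − 215.8)/(0.85 × 6 × 10.8) = 7.879 in.
M_n = C_f(d − h_f/2) + (T − C_f)(d − a_w/2) = 215.8 × (32.4 − 2.3) + 434 × (32.4 − 3.9395) = 6495.6 + 12351.9 = 18847.5 kip·in.
M_n = 18847.5/12 = 1570.63 kip·ft.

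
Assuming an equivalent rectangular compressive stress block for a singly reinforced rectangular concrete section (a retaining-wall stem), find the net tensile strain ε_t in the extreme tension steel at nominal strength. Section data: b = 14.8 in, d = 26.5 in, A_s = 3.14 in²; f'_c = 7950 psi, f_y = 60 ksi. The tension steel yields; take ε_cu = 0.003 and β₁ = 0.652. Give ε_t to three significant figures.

ε_t ≈ 0.0245

a = A_s f_y/(0.85 f'_c b) = 1.884 in.
β₁ = 0.652, so c = a/β₁ = 1.884/0.652 = 2.890 in.
From the linear strain diagram with ε_cu = 0.003: ε_t = 0.003 (d − c)/c = 0.003 × (26.5 − 2.890)/2.890 = 0.0245.
Since ε_t ≥ 0.005, the section is tension-controlled.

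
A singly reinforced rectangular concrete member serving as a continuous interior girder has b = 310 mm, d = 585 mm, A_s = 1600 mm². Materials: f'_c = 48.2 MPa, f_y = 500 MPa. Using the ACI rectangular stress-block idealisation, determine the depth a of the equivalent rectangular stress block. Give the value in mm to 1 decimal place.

T = A_s f_y = 1600 × 500 = 800000 N = 800 kN.
Setting C = 0.85 f'_c a b equal to T: a = 800000/(0.85 × 48.2 × 310) = 63.0 mm.

a ≈ 63.0 mm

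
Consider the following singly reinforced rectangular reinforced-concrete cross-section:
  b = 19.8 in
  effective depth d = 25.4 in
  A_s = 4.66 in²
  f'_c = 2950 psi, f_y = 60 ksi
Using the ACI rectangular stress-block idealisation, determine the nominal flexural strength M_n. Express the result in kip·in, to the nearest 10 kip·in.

T = A_s f_y = 4.66 × 60 = 279.6 kips.
a = T/(0.85 f'_c b) = 279.6/(0.85 × 2.95 × 19.8) = 5.632 in.
M_n = T(d − a/2) = 279.6 × (25.4 − 2.816) = 6314.5 kip·in.

M_n ≈ 6310 kip·in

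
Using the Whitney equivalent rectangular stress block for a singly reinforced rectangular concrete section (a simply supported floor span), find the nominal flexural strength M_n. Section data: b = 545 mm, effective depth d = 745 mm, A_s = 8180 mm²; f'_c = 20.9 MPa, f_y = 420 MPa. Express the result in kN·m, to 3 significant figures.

T = A_s f_y = 8180 × 420 = 3435600 N = 3435.6 kN.
From C = T: a = T/(0.85 f'_c b) = 3435600/(0.85 × 20.9 × 545) = 354.85 mm.
M_n = T(d − a/2) = 3435.6 kN × (745 − 177.425) mm = 1949.96 kN·m.

M_n ≈ 1950 kN·m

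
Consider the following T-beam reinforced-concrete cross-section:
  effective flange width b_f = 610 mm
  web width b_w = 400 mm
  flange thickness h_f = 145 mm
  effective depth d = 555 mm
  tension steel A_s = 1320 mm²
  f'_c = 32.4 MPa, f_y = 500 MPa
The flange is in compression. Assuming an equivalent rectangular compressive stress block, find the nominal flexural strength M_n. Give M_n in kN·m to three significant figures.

Tension: T = A_s f_y = 1320 × 500 = 660000 N.
Try a within the flange: a = T/(0.85 f'_c b_f) = 660000/(0.85 × 32.4 × 610) = 39.29 mm.
Since a = 39.29 ≤ h_f = 145 mm, the stress block lies entirely in the flange; analyse as a rectangular beam of width b_f.
M_n = T(d − a/2) = 660000 × (555 − 19.645) = 353.33 × 10⁶ N·mm.
M_n = 353.33 kN·m.

M_n ≈ 353 kN·m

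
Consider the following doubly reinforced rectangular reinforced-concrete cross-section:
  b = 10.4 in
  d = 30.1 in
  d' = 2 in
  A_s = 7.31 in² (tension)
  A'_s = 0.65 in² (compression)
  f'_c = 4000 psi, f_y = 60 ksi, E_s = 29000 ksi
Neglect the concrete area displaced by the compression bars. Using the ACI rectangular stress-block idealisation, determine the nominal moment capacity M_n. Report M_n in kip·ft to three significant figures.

M_n ≈ 905 kip·ft

Assume both steels yield.
a = (A_s − A'_s) f_y/(0.85 f'_c b) = (7.31 − 0.65) × 60/(0.85 × 4 × 10.4) = 11.301 in.
c = a/β₁ = 11.301/0.85 = 13.295 in; ε'_s = 0.003(c − d')/c = 0.0025 ≥ ε_y = 0.0021, so the compression steel yields.
M_n = (A_s − A'_s) f_y (d − a/2) + A'_s f_y (d − d') = 399.6 × (30.1 − 5.6505) + 39 × (30.1 − 2) = 9770.0 + 1095.9 = 10865.9 kip·in = 10865.9/12 = 905.49 kip·ft.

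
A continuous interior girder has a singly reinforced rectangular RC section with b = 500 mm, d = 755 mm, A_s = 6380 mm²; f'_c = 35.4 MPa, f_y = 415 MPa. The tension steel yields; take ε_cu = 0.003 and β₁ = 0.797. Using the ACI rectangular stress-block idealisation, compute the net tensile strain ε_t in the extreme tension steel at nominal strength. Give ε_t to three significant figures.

a = A_s f_y/(0.85 f'_c b) = 175.99 mm.
β₁ = 0.797, so c = a/β₁ = 175.99/0.797 = 220.82 mm.
From the linear strain diagram with ε_cu = 0.003: ε_t = 0.003 (d − c)/c = 0.003 × (755 − 220.82)/220.82 = 0.00726.
Since ε_t ≥ 0.005, the section is tension-controlled.

ε_t ≈ 0.00726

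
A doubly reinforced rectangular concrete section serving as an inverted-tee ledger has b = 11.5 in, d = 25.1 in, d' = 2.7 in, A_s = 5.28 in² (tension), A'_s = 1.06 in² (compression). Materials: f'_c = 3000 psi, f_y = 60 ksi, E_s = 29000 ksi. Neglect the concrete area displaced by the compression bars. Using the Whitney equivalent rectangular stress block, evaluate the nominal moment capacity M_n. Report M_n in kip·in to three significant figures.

M_n ≈ 6690 kip·in

Assume both steels yield.
a = (A_s − A'_s) f_y/(0.85 f'_c b) = (5.28 − 1.06) × 60/(0.85 × 3 × 11.5) = 8.634 in.
c = a/β₁ = 8.634/0.85 = 10.158 in; ε'_s = 0.003(c − d')/c = 0.0022 ≥ ε_y = 0.0021, so the compression steel yields.
M_n = (A_s − A'_s) f_y (d − a/2) + A'_s f_y (d − d') = 253.2 × (25.1 − 4.317) + 63.6 × (25.1 − 2.7) = 5262.3 + 1424.6 = 6686.9 kip·in.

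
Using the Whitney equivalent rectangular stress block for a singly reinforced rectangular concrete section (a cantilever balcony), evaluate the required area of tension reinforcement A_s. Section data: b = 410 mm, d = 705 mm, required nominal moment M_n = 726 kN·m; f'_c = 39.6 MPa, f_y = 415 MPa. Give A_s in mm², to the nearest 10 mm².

With M_n = 0.85 f'_c a b (d − a/2), solve the quadratic for a:
a = d − √(d² − 2M_n/(0.85 f'_c b)) = 705 − √(705² − 2 × 726×10⁶/(0.85 × 39.6 × 410)) = 79.05 mm.
A_s = 0.85 f'_c a b / f_y = 0.85 × 39.6 × 79.05 × 410 / 415 = 2628.8 mm².

A_s ≈ 2630 mm²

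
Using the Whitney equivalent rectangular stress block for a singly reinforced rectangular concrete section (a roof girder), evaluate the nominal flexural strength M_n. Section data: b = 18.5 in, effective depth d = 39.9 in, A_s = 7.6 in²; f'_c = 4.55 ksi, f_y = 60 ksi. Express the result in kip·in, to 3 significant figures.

M_n ≈ 16700 kip·in

T = A_s f_y = 7.6 × 60 = 456 kips.
a = T/(0.85 f'_c b) = 456/(0.85 × 4.55 × 18.5) = 6.373 in.
M_n = T(d − a/2) = 456 × (39.9 − 3.1865) = 16741.4 kip·in.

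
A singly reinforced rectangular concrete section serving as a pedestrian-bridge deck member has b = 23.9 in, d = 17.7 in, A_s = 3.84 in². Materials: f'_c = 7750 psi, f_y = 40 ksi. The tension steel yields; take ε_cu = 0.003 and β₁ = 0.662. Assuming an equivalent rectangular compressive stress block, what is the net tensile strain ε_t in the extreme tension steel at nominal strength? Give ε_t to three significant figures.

a = A_s f_y/(0.85 f'_c b) = 0.976 in.
β₁ = 0.662, so c = a/β₁ = 0.976/0.662 = 1.474 in.
From the linear strain diagram with ε_cu = 0.003: ε_t = 0.003 (d − c)/c = 0.003 × (17.7 − 1.474)/1.474 = 0.0330.
Since ε_t ≥ 0.005, the section is tension-controlled.

ε_t ≈ 0.0330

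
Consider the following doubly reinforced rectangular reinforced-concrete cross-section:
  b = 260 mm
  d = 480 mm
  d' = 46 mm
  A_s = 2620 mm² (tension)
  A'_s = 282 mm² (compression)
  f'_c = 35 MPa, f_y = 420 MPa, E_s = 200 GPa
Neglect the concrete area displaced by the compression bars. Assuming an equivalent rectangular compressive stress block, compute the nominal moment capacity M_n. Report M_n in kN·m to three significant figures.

M_n ≈ 460 kN·m

Assume both tension and compression steel yield.
Net tension couple steel: A_s − A'_s = 2338 mm².
a = (A_s − A'_s) f_y / (0.85 f'_c b) = 981960/(0.85 × 35 × 260) = 126.95 mm.
c = a/β₁ = 126.95/0.8 = 158.69 mm; ε'_s = 0.003(c − d')/c = 0.0021 ≥ f_y/E_s = 0.0021, so compression steel does yield.
M_n = (A_s − A'_s) f_y (d − a/2) + A'_s f_y (d − d') = [981960 × (480 − 63.475) + 118440 × (480 − 46)] × 10⁻⁶ = 409.01 + 51.40 = 460.41 kN·m.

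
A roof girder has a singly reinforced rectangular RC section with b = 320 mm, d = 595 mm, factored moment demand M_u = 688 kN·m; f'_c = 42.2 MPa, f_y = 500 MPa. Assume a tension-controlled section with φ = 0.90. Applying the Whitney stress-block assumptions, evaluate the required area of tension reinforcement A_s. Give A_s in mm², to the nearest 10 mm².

M_n = M_u/φ = 688/0.90 = 764.444 kN·m.
With M_n = 0.85 f'_c a b (d − a/2), solve the quadratic for a:
a = d − √(d² − 2M_n/(0.85 f'_c b)) = 595 − √(595² − 2 × 764.444×10⁶/(0.85 × 42.2 × 320)) = 125.08 mm.
A_s = 0.85 f'_c a b / f_y = 0.85 × 42.2 × 125.08 × 320 / 500 = 2871.4 mm².

A_s ≈ 2870 mm²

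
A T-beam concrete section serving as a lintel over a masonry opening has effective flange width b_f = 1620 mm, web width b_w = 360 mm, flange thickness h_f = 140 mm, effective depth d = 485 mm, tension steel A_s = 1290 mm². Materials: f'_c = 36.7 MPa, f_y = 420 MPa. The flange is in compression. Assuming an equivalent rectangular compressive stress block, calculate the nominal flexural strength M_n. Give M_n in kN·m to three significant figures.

Tension: T = A_s f_y = 1290 × 420 = 541800 N.
Try a within the flange: a = T/(0.85 f'_c b_f) = 541800/(0.85 × 36.7 × 1620) = 10.72 mm.
Since a = 10.72 ≤ h_f = 140 mm, the stress block lies entirely in the flange; analyse as a rectangular beam of width b_f.
M_n = T(d − a/2) = 541800 × (485 − 5.36) = 259.87 × 10⁶ N·mm.
M_n = 259.87 kN·m.

M_n ≈ 260 kN·m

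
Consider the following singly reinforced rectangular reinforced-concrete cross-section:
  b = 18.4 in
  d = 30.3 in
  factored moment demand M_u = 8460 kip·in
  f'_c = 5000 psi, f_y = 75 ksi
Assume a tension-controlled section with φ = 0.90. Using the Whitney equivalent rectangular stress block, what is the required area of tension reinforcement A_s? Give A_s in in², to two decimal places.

M_n = M_u/φ = 8460/0.90 = 9400 kip·in.
From M_n = 0.85 f'_c a b (d − a/2):
a = d − √(d² − 2M_n/(0.85 f'_c b)) = 30.3 − √(30.3² − 2 × 9400/(0.85 × 5 × 18.4)) = 4.268 in.
A_s = 0.85 f'_c a b / f_y = 0.85 × 5 × 4.268 × 18.4 / 75 = 4.450 in².

A_s ≈ 4.45 in²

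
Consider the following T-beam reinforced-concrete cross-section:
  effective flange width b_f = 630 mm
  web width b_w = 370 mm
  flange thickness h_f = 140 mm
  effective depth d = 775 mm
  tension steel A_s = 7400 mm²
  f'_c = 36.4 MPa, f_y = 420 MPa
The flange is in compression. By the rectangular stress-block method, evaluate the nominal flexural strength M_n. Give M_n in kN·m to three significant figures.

M_n ≈ 2160 kN·m

Tension: T = A_s f_y = 7400 × 420 = 3108000 N.
Try a within the flange: a = T/(0.85 f'_c b_f) = 3108000/(0.85 × 36.4 × 630) = 159.45 mm.
a = 159.45 > h_f = 140 mm: the block extends into the web. Split into flange-overhang and web parts.
C_f = 0.85 f'_c (b_f − b_w) h_f = 0.85 × 36.4 × (630 − 370) × 140 = 1126216 N.
Remaining web compression depth: a_w = (T − C_f)/(0.85 f'_c b_w) = (3108000 − 1126216)/(0.85 × 36.4 × 370) = 173.11 mm.
M_n = C_f(d − h_f/2) + (T − C_f)(d − a_w/2) = 1126216 × (775 − 70) + 1981784 × (775 − 86.555) = 793.98 + 1364.35 = 2158.33 × 10⁶ N·mm.
M_n = 2158.33 kN·m.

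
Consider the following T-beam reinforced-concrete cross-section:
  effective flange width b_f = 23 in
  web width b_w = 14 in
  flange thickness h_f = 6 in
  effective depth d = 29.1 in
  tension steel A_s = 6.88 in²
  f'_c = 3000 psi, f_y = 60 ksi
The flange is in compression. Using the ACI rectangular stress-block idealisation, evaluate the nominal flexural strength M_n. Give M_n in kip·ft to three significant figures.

M_n ≈ 878 kip·ft

Tension: T = A_s f_y = 6.88 × 60 = 412.8 kips.
Try a within the flange: a = T/(0.85 f'_c b_f) = 412.8/(0.85 × 3 × 23) = 7.038 in.
a = 7.038 > h_f = 6 in: the block extends into the web. Split into flange-overhang and web parts.
C_f = 0.85 f'_c (b_f − b_w) h_f = 0.85 × 3 × (23 − 14) × 6 = 137.7 kips.
Remaining web compression depth: a_w = (T − C_f)/(0.85 f'_c b_w) = (412.8 − 137.7)/(0.85 × 3 × 14) = 7.706 in.
M_n = C_f(d − h_f/2) + (T − C_f)(d − a_w/2) = 137.7 × (29.1 − 3) + 275.1 × (29.1 − 3.853) = 3594.0 + 6945.4 = 10539.4 kip·in.
M_n = 10539.4/12 = 878.28 kip·ft.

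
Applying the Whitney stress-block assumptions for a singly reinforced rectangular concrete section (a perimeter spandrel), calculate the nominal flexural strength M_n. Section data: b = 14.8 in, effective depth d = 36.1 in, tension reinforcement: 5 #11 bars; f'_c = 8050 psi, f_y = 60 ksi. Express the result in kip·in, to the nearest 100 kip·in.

M_n ≈ 15800 kip·in

A_s = 5 × 1.56 = 7.8 in².
T = A_s f_y = 7.8 × 60 = 468 kips.
a = T/(0.85 f'_c b) = 468/(0.85 × 8.05 × 14.8) = 4.621 in.
M_n = T(d − a/2) = 468 × (36.1 − 2.3105) = 15813.5 kip·in.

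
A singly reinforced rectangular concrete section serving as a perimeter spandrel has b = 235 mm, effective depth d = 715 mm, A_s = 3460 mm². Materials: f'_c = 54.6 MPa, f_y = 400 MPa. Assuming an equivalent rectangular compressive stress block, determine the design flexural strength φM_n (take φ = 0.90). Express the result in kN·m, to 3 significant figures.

T = A_s f_y = 3460 × 400 = 1384000 N = 1384 kN.
From C = T: a = T/(0.85 f'_c b) = 1384000/(0.85 × 54.6 × 235) = 126.90 mm.
M_n = T(d − a/2) = 1384 kN × (715 − 63.45) mm = 901.75 kN·m.
φM_n = 0.90 × 901.75 = 811.58 kN·m.

φM_n ≈ 812 kN·m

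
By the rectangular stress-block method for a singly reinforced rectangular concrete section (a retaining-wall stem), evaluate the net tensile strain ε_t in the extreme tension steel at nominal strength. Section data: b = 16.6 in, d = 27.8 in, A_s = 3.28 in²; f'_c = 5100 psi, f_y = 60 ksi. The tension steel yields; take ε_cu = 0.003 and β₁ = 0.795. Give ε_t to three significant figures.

ε_t ≈ 0.0212

a = A_s f_y/(0.85 f'_c b) = 2.735 in.
β₁ = 0.795, so c = a/β₁ = 2.735/0.795 = 3.440 in.
From the linear strain diagram with ε_cu = 0.003: ε_t = 0.003 (d − c)/c = 0.003 × (27.8 − 3.440)/3.440 = 0.0212.
Since ε_t ≥ 0.005, the section is tension-controlled.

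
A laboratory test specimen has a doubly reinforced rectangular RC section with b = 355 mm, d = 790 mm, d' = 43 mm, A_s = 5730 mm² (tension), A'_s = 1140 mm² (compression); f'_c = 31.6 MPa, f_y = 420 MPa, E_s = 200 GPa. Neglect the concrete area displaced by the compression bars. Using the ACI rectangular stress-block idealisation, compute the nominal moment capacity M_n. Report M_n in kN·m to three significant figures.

Assume both tension and compression steel yield.
Net tension couple steel: A_s − A'_s = 4590 mm².
a = (A_s − A'_s) f_y / (0.85 f'_c b) = 1927800/(0.85 × 31.6 × 355) = 202.18 mm.
c = a/β₁ = 202.18/0.824 = 245.36 mm; ε'_s = 0.003(c − d')/c = 0.0025 ≥ f_y/E_s = 0.0021, so compression steel does yield.
M_n = (A_s − A'_s) f_y (d − a/2) + A'_s f_y (d − d') = [1927800 × (790 − 101.09) + 478800 × (790 − 43)] × 10⁻⁶ = 1328.08 + 357.66 = 1685.74 kN·m.

M_n ≈ 1690 kN·m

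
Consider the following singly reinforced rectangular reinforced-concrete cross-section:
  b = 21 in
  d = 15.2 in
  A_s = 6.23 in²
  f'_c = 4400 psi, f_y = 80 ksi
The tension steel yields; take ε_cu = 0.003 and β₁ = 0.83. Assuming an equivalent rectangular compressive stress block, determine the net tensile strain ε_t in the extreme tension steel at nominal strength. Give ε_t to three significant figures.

a = A_s f_y/(0.85 f'_c b) = 6.346 in.
β₁ = 0.83, so c = a/β₁ = 6.346/0.83 = 7.646 in.
From the linear strain diagram with ε_cu = 0.003: ε_t = 0.003 (d − c)/c = 0.003 × (15.2 − 7.646)/7.646 = 0.00296.
ε_t < 0.004 — the section is over-reinforced for flexure under ACI limits.

ε_t ≈ 0.00296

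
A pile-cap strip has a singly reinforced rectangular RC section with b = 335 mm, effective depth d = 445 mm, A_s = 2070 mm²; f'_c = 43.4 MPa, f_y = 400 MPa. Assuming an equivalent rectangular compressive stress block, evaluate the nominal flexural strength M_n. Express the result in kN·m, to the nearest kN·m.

M_n ≈ 341 kN·m

T = A_s f_y = 2070 × 400 = 828000 N = 828 kN.
From C = T: a = T/(0.85 f'_c b) = 828000/(0.85 × 43.4 × 335) = 67.00 mm.
M_n = T(d − a/2) = 828 kN × (445 − 33.5) mm = 340.72 kN·m.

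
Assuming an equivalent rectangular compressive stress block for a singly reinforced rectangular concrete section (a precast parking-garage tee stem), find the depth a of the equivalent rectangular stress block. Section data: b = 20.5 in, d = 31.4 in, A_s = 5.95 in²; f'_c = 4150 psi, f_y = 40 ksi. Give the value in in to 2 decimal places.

a ≈ 3.29 in

T = A_s f_y = 5.95 × 40 = 238 kips.
a = T/(0.85 f'_c b) = 238/(0.85 × 4.15 × 20.5) = 3.29 in.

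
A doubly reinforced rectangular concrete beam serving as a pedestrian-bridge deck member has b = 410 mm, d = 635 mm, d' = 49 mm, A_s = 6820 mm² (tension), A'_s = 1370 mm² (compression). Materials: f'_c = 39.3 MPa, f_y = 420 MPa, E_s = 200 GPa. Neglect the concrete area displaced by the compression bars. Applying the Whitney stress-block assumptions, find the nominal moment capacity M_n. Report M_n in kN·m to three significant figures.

M_n ≈ 1600 kN·m

Assume both tension and compression steel yield.
Net tension couple steel: A_s − A'_s = 5450 mm².
a = (A_s − A'_s) f_y / (0.85 f'_c b) = 2289000/(0.85 × 39.3 × 410) = 167.13 mm.
c = a/β₁ = 167.13/0.769 = 217.33 mm; ε'_s = 0.003(c − d')/c = 0.0023 ≥ f_y/E_s = 0.0021, so compression steel does yield.
M_n = (A_s − A'_s) f_y (d − a/2) + A'_s f_y (d − d') = [2289000 × (635 − 83.565) + 575400 × (635 − 49)] × 10⁻⁶ = 1262.23 + 337.18 = 1599.41 kN·m.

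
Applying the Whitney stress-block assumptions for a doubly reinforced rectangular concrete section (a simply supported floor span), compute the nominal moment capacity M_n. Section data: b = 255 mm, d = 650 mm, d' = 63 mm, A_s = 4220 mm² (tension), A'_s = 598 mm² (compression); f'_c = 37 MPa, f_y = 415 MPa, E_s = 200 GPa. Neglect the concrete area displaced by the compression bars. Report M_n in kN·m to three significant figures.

M_n ≈ 982 kN·m

Assume both tension and compression steel yield.
Net tension couple steel: A_s − A'_s = 3622 mm².
a = (A_s − A'_s) f_y / (0.85 f'_c b) = 1503130/(0.85 × 37 × 255) = 187.43 mm.
c = a/β₁ = 187.43/0.786 = 238.46 mm; ε'_s = 0.003(c − d')/c = 0.0022 ≥ f_y/E_s = 0.0021, so compression steel does yield.
M_n = (A_s − A'_s) f_y (d − a/2) + A'_s f_y (d − d') = [1503130 × (650 − 93.715) + 248170 × (650 − 63)] × 10⁻⁶ = 836.17 + 145.68 = 981.85 kN·m.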